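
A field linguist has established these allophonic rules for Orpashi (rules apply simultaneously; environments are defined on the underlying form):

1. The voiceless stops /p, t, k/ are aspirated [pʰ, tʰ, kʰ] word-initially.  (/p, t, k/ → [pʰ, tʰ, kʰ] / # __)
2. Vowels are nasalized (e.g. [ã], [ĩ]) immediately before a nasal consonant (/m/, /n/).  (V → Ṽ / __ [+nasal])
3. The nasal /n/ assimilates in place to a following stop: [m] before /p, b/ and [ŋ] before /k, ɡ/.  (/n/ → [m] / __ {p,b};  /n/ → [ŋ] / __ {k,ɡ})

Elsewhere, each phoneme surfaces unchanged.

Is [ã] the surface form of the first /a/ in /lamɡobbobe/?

/a/ (between /l/ and /m/): before a nasal consonant, so rule 2 applies → [ã].
The actual realization is [ã], which matches [ã].

Yes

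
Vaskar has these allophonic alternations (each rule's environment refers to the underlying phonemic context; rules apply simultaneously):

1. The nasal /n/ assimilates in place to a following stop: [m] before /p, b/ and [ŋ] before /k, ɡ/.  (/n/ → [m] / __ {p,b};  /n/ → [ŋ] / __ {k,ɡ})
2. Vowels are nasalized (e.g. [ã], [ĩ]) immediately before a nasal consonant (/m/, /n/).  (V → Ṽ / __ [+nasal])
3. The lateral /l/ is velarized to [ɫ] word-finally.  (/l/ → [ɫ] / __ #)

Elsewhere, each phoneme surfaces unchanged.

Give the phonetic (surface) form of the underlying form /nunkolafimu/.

/n/ (word-initial): rule 1 targets it, but not before a labial or velar stop → unchanged [n].
/u/ (between /n/ and /n/) occurs before a nasal consonant → [ũ] by rule 2.
Rule 1 applies to /n/ (between /u/ and /k/: before a labial or velar stop) → [ŋ].
/k/ (between /n/ and /o/): no rule targets it → [k].
/o/ — between /k/ and /l/; rule 2 does not apply here → [o].
/l/ (between /o/ and /a/) fails the environment for rule 3, so it stays [l].
/a/ (between /l/ and /f/) is in the target of rule 2 but the environment (before a nasal consonant) is not met → [a].
/f/ (between /a/ and /i/) is unaffected → [f].
/i/ — between /f/ and /m/, before a nasal consonant — surfaces as [ĩ] (rule 2).
/m/ (between /i/ and /u/) is unaffected → [m].
/u/ — word-final; rule 2 does not apply here → [u].

[nũŋkolafĩmu]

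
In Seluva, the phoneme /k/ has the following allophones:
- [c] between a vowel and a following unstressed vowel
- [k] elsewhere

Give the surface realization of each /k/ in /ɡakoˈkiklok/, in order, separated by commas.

[c], [k], [k], [k]

Occurrence 1 (position 3): between a vowel and a following unstressed vowel → [c].
Occurrence 2 (position 5): no conditioning environment matches → elsewhere allophone [k].
Occurrence 3 (position 7): no conditioning environment matches → elsewhere allophone [k].
Occurrence 4 (position 10): no conditioning environment matches → elsewhere allophone [k].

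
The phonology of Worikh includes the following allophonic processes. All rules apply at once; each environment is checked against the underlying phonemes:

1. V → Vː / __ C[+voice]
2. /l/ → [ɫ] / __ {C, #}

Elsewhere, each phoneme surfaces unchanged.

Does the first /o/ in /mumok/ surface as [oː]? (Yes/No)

No

/o/ (between /m/ and /k/) is in the target of rule 1 but the environment (before a voiced consonant) is not met → [o].
The actual realization is [o], not [oː].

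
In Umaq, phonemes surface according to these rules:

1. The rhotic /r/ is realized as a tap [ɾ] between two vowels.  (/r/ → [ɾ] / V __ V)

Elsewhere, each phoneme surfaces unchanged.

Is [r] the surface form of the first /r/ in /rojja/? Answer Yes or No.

Yes

/r/ — word-initial; rule 1 does not apply here → [r].
The actual realization is [r], which matches [r].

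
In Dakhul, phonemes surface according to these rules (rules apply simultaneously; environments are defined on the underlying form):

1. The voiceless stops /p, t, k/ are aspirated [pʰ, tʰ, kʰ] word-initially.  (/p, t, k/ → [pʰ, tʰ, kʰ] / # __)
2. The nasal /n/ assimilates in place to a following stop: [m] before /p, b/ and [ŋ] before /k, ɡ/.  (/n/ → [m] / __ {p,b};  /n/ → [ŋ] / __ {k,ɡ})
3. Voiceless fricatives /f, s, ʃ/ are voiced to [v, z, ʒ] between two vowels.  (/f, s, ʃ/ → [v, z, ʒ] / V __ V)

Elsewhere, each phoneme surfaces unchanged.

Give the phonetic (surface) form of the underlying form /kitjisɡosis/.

/k/ (word-initial) occurs word-initially → [kʰ] by rule 1.
/i/ stays [i].
/t/ (between /i/ and /j/) is in the target of rule 1 but the environment (word-initially) is not met → [t].
/j/ stays [j].
/i/ (between /j/ and /s/): no rule targets it → [i].
/s/ — between /i/ and /ɡ/; rule 3 does not apply here → [s].
/ɡ/ (between /s/ and /o/) is unaffected → [ɡ].
/o/ (between /ɡ/ and /s/): no rule targets it → [o].
/s/ — between /o/ and /i/, between two vowels — surfaces as [z] (rule 3).
/i/ (between /s/ and /s/) is unaffected → [i].
/s/ — word-final; rule 3 does not apply here → [s].

[kʰitjisɡozis]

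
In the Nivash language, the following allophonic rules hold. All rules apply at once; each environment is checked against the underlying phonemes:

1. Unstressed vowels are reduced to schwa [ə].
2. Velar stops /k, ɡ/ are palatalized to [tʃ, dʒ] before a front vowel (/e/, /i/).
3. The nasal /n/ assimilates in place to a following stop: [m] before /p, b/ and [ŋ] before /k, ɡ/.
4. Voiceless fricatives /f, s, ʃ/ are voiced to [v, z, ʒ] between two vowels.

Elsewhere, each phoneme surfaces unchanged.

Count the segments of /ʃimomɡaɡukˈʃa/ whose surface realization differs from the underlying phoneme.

4

Segments that undergo a rule: /i/ → [ə] (rule 1); /o/ → [ə] (rule 1); /a/ → [ə] (rule 1); /u/ → [ə] (rule 1).
All other segments surface unchanged.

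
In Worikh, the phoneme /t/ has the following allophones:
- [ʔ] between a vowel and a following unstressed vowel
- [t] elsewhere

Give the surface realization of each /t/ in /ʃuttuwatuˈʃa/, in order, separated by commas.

[t], [t], [ʔ]

Occurrence 1 (position 3): no conditioning environment matches → elsewhere allophone [t].
Occurrence 2 (position 4): no conditioning environment matches → elsewhere allophone [t].
Occurrence 3 (position 8): between a vowel and a following unstressed vowel → [ʔ].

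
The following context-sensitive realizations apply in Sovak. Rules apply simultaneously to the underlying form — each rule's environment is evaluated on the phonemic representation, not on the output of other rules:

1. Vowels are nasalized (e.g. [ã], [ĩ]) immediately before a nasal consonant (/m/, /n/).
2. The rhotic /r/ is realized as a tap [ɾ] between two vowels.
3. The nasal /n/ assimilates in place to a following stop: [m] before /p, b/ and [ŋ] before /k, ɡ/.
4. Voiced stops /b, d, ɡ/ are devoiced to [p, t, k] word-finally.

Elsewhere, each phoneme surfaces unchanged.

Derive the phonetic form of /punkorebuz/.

/p/ stays [p].
/u/ (between /p/ and /n/): before a nasal consonant, so rule 1 applies → [ũ].
/n/ meets the environment for rule 3 (before a labial or velar stop) → [ŋ].
/k/ (between /n/ and /o/): no rule targets it → [k].
/o/ — between /k/ and /r/; rule 1 does not apply here → [o].
/r/ — between /o/ and /e/, between two vowels — surfaces as [ɾ] (rule 2).
/e/ — between /r/ and /b/; rule 1 does not apply here → [e].
/b/ (between /e/ and /u/) is in the target of rule 4 but the environment (word-finally) is not met → [b].
/u/ — between /b/ and /z/; rule 1 does not apply here → [u].
/z/ (word-final): no rule targets it → [z].

[pũŋkoɾebuz]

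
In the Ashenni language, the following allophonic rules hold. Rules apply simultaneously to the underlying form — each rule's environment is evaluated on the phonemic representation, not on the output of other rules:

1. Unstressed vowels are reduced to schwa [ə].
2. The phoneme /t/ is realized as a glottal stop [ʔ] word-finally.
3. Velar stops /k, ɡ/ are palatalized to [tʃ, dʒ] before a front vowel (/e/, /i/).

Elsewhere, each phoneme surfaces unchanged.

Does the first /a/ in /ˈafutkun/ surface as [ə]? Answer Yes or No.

No

/a/ (word-initial) is in the target of rule 1 but the environment (in an unstressed syllable) is not met → [a].
The actual realization is [a], not [ə].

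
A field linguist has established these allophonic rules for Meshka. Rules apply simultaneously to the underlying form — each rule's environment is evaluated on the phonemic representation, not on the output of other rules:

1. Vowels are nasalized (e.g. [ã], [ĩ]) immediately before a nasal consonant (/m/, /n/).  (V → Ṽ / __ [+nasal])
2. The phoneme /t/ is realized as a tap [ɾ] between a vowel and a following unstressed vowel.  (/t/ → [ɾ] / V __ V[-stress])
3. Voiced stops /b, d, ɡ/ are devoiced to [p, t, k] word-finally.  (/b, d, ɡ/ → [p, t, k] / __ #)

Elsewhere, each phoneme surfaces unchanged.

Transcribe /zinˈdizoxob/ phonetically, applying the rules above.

/z/ — not in any rule's target class → [z].
/i/ meets the environment for rule 1 (before a nasal consonant) → [ĩ].
/n/ stays [n].
/d/ (between /n/ and /i/) is in the target of rule 3 but the environment (word-finally) is not met → [d].
/i/ — between /d/ and /z/; rule 1 does not apply here → [i].
/z/ stays [z].
/o/ (between /z/ and /x/): rule 1 targets it, but not before a nasal consonant → unchanged [o].
/x/ stays [x].
/o/ — between /x/ and /b/; rule 1 does not apply here → [o].
/b/ — word-final, word-finally — surfaces as [p] (rule 3).

[zĩnˈdizoxop]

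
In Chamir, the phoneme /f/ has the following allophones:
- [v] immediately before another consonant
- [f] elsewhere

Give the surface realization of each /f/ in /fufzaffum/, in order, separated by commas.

Occurrence 1 (position 1): no conditioning environment matches → elsewhere allophone [f].
Occurrence 2 (position 3): immediately before another consonant → [v].
Occurrence 3 (position 6): immediately before another consonant → [v].
Occurrence 4 (position 7): no conditioning environment matches → elsewhere allophone [f].

[f], [v], [v], [f]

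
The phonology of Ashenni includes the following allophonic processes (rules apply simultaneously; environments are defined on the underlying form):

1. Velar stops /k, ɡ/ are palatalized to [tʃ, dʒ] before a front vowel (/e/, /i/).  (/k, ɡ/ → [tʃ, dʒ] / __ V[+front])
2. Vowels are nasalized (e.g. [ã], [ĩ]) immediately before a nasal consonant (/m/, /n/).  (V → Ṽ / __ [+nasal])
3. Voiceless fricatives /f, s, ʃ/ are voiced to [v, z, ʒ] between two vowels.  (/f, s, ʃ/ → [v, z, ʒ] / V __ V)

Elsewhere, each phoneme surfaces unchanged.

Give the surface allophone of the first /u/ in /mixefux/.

/u/ — between /f/ and /x/; rule 2 does not apply here → [u].

[u]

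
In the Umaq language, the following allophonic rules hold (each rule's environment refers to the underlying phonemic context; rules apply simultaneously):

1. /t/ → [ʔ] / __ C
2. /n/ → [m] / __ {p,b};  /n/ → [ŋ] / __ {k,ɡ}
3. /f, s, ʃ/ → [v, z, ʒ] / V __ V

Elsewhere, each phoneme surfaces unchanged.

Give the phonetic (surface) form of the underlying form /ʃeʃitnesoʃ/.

[ʃeʒiʔnezoʃ]

/ʃ/ (word-initial): rule 3 targets it, but not between two vowels → unchanged [ʃ].
/ʃ/ — between /e/ and /i/, between two vowels — surfaces as [ʒ] (rule 3).
/t/ (between /i/ and /n/): immediately before a consonant, so rule 1 applies → [ʔ].
/n/ (between /t/ and /e/) fails the environment for rule 2, so it stays [n].
/s/ (between /e/ and /o/) occurs between two vowels → [z] by rule 3.
/ʃ/ (word-final) fails the environment for rule 3, so it stays [ʃ].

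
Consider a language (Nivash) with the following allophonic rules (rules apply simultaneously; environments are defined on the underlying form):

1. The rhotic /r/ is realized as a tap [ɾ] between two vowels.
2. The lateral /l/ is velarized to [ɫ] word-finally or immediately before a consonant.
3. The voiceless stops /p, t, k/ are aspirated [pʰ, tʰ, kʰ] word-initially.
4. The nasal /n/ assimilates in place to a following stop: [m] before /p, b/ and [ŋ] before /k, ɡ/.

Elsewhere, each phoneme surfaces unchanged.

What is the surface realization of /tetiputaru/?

/t/ (word-initial): word-initially, so rule 3 applies → [tʰ].
/e/ — not in any rule's target class → [e].
/t/ (between /e/ and /i/) is in the target of rule 3 but the environment (word-initially) is not met → [t].
/i/ (between /t/ and /p/): no rule targets it → [i].
/p/ (between /i/ and /u/) is in the target of rule 3 but the environment (word-initially) is not met → [p].
/u/ — not in any rule's target class → [u].
/t/ — between /u/ and /a/; rule 3 does not apply here → [t].
/a/ (between /t/ and /r/) is unaffected → [a].
/r/ (between /a/ and /u/) occurs between two vowels → [ɾ] by rule 1.
/u/ (word-final): no rule targets it → [u].

[tʰetiputaɾu]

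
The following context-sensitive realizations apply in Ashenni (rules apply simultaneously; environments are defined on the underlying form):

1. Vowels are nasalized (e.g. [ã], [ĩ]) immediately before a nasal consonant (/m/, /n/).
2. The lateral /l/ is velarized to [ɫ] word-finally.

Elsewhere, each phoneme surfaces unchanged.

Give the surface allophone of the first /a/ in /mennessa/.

[a]

/a/ — word-final; rule 1 does not apply here → [a].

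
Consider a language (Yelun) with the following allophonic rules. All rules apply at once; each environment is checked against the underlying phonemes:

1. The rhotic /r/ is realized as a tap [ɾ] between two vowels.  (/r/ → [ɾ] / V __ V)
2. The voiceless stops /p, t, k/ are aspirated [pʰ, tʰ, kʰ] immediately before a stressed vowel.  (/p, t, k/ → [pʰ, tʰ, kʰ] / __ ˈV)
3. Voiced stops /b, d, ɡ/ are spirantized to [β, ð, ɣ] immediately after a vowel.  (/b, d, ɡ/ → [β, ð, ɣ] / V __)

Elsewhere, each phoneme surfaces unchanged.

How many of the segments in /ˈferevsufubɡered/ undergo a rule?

Segments that undergo a rule: /r/ → [ɾ] (rule 1); /b/ → [β] (rule 3); /r/ → [ɾ] (rule 1); /d/ → [ð] (rule 3).
All other segments surface unchanged.

4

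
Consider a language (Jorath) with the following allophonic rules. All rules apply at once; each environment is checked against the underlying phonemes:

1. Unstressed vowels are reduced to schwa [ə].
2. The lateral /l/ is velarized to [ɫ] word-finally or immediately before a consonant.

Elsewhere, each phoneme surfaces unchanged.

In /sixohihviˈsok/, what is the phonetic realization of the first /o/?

[ə]

/o/ — between /x/ and /h/, in an unstressed syllable — surfaces as [ə] (rule 1).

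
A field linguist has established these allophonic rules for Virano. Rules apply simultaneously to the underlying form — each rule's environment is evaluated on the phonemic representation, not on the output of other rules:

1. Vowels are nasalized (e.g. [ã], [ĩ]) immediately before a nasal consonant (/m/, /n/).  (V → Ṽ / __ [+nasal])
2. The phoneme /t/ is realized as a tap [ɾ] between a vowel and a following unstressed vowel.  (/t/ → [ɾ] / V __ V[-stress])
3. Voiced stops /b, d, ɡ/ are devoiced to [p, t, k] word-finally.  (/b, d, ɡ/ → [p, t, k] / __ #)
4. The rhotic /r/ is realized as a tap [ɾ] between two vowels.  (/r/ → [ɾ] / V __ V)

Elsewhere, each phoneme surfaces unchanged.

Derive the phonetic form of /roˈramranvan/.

[roˈɾãmrãnvãn]

/r/ (word-initial): rule 4 targets it, but not between two vowels → unchanged [r].
/o/ — between /r/ and /r/; rule 1 does not apply here → [o].
Rule 4 applies to /r/ (between /o/ and /a/: between two vowels) → [ɾ].
/a/ (between /r/ and /m/) occurs before a nasal consonant → [ã] by rule 1.
/r/ (between /m/ and /a/) fails the environment for rule 4, so it stays [r].
Rule 1 applies to /a/ (between /r/ and /n/: before a nasal consonant) → [ã].
/a/ — between /v/ and /n/, before a nasal consonant — surfaces as [ã] (rule 1).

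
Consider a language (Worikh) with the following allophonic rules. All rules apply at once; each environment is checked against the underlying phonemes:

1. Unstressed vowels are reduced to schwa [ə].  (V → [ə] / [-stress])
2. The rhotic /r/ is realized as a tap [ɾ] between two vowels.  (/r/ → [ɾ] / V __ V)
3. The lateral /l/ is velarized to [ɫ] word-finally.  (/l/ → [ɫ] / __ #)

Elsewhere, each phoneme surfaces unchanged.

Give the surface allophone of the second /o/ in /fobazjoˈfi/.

[ə]

Rule 1 applies to /o/ (between /j/ and /f/: in an unstressed syllable) → [ə].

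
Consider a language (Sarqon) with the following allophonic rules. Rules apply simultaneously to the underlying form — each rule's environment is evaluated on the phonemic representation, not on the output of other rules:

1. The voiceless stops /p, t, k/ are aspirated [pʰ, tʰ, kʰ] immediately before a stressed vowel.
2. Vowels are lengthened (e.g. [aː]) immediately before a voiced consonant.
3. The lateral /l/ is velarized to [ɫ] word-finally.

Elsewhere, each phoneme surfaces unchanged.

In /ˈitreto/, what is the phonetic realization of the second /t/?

/t/ (between /e/ and /o/): rule 1 targets it, but not immediately before a stressed vowel → unchanged [t].

[t]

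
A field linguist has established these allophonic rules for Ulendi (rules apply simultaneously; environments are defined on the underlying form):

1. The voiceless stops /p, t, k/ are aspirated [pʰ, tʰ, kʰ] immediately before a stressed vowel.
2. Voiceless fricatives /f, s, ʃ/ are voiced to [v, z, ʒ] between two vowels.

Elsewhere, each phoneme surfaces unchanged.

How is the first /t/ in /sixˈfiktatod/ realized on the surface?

/t/ (between /k/ and /a/) is in the target of rule 1 but the environment (immediately before a stressed vowel) is not met → [t].

[t]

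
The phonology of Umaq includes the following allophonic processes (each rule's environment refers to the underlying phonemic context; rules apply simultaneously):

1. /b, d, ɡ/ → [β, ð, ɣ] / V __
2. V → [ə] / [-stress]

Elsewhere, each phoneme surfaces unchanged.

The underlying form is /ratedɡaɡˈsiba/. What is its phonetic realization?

/r/ stays [r].
/a/ — between /r/ and /t/, in an unstressed syllable — surfaces as [ə] (rule 2).
/t/ (between /a/ and /e/) is unaffected → [t].
/e/ — between /t/ and /d/, in an unstressed syllable — surfaces as [ə] (rule 2).
/d/ (between /e/ and /ɡ/) occurs immediately after a vowel → [ð] by rule 1.
/ɡ/ (between /d/ and /a/) fails the environment for rule 1, so it stays [ɡ].
/a/ — between /ɡ/ and /ɡ/, in an unstressed syllable — surfaces as [ə] (rule 2).
/ɡ/ meets the environment for rule 1 (immediately after a vowel) → [ɣ].
/s/ stays [s].
/i/ (between /s/ and /b/) is in the target of rule 2 but the environment (in an unstressed syllable) is not met → [i].
/b/ (between /i/ and /a/) occurs immediately after a vowel → [β] by rule 1.
/a/ (word-final): in an unstressed syllable, so rule 2 applies → [ə].

[rətəðɡəɣˈsiβə]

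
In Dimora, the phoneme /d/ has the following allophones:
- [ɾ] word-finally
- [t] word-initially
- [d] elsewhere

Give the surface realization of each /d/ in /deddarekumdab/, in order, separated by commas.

Occurrence 1 (position 1): word-initially → [t].
Occurrence 2 (position 3): no conditioning environment matches → elsewhere allophone [d].
Occurrence 3 (position 4): no conditioning environment matches → elsewhere allophone [d].
Occurrence 4 (position 11): no conditioning environment matches → elsewhere allophone [d].

[t], [d], [d], [d]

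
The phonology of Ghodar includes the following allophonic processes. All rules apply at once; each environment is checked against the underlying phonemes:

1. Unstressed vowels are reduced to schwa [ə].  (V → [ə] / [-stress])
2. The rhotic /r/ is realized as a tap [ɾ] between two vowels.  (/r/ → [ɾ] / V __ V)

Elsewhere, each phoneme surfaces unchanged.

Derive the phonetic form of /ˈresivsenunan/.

/r/ (word-initial) is in the target of rule 2 but the environment (between two vowels) is not met → [r].
/e/ (between /r/ and /s/): rule 1 targets it, but not in an unstressed syllable → unchanged [e].
/i/ (between /s/ and /v/) occurs in an unstressed syllable → [ə] by rule 1.
/e/ meets the environment for rule 1 (in an unstressed syllable) → [ə].
/u/ meets the environment for rule 1 (in an unstressed syllable) → [ə].
/a/ — between /n/ and /n/, in an unstressed syllable — surfaces as [ə] (rule 1).

[ˈresəvsənənən]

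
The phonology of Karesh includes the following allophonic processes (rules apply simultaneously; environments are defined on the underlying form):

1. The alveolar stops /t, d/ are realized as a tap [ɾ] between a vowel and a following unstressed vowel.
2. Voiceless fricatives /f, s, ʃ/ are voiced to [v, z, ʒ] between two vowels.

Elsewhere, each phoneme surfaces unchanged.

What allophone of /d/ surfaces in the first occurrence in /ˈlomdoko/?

[d]

/d/ (between /m/ and /o/) is in the target of rule 1 but the environment (between a vowel and a following unstressed vowel) is not met → [d].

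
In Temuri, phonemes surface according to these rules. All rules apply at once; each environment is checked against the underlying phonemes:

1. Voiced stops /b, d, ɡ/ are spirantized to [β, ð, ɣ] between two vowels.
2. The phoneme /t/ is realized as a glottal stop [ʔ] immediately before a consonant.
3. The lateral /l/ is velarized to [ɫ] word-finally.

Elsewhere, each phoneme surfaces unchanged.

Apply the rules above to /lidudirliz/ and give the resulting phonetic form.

[liðuðirliz]

/l/ (word-initial) fails the environment for rule 3, so it stays [l].
/i/ — not in any rule's target class → [i].
Rule 1 applies to /d/ (between /i/ and /u/: between two vowels) → [ð].
/u/ (between /d/ and /d/): no rule targets it → [u].
/d/ meets the environment for rule 1 (between two vowels) → [ð].
/i/ — not in any rule's target class → [i].
/r/ (between /i/ and /l/) is unaffected → [r].
/l/ (between /r/ and /i/): rule 3 targets it, but not word-finally → unchanged [l].
/i/ (between /l/ and /z/) is unaffected → [i].
/z/ (word-final) is unaffected → [z].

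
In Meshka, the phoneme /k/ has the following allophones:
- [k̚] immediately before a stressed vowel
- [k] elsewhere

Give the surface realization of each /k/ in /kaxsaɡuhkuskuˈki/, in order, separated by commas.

[k], [k], [k], [k̚]

Occurrence 1 (position 1): no conditioning environment matches → elsewhere allophone [k].
Occurrence 2 (position 9): no conditioning environment matches → elsewhere allophone [k].
Occurrence 3 (position 12): no conditioning environment matches → elsewhere allophone [k].
Occurrence 4 (position 14): immediately before a stressed vowel → [k̚].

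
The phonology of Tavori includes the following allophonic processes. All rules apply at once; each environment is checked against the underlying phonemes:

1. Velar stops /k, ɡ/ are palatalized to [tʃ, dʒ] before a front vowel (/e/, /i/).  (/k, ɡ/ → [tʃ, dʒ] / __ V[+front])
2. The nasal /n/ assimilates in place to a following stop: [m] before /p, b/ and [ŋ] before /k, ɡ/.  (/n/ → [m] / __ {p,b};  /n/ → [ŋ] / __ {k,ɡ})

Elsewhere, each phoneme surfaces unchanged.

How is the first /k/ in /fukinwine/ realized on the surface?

[tʃ]

/k/ meets the environment for rule 1 (before a front vowel) → [tʃ].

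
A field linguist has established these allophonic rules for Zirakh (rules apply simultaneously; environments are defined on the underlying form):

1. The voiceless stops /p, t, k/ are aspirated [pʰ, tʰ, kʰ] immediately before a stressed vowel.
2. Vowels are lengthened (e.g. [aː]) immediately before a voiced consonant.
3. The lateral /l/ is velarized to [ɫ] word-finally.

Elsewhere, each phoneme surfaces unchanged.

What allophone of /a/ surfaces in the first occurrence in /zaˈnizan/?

/a/ (between /z/ and /n/) occurs before a voiced consonant → [aː] by rule 2.

[aː]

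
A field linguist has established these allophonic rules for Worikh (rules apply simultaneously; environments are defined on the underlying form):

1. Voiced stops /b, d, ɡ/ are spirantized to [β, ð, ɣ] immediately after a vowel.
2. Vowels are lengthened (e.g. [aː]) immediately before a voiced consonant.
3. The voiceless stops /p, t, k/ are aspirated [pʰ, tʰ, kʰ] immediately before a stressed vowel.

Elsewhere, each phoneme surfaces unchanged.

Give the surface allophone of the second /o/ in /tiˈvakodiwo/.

[o]

/o/ — word-final; rule 2 does not apply here → [o].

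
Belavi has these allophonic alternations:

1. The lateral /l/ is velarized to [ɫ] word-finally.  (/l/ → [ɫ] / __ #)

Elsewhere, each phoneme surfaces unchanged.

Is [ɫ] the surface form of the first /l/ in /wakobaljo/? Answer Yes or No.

No

/l/ — between /a/ and /j/; rule 1 does not apply here → [l].
The actual realization is [l], not [ɫ].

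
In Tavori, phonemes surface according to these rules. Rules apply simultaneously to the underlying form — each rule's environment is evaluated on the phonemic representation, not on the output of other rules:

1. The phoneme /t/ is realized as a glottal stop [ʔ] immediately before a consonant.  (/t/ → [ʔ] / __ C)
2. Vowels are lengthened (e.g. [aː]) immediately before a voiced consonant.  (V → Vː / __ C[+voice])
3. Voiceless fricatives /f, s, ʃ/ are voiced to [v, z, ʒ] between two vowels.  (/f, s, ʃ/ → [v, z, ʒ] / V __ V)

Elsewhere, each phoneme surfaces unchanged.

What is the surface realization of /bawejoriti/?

[baːweːjoːriti]

/b/ — not in any rule's target class → [b].
/a/ — between /b/ and /w/, before a voiced consonant — surfaces as [aː] (rule 2).
/w/ stays [w].
/e/ meets the environment for rule 2 (before a voiced consonant) → [eː].
/j/ — not in any rule's target class → [j].
/o/ — between /j/ and /r/, before a voiced consonant — surfaces as [oː] (rule 2).
/r/ (between /o/ and /i/): no rule targets it → [r].
/i/ (between /r/ and /t/): rule 2 targets it, but not before a voiced consonant → unchanged [i].
/t/ (between /i/ and /i/) fails the environment for rule 1, so it stays [t].
/i/ (word-final) is in the target of rule 2 but the environment (before a voiced consonant) is not met → [i].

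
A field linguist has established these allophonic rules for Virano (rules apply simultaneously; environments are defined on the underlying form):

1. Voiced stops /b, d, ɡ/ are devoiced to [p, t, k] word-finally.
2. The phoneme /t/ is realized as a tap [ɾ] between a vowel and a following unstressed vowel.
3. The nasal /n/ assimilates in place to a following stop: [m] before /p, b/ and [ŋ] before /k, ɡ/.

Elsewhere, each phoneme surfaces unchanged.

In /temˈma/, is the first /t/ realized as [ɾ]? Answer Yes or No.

/t/ (word-initial): rule 2 targets it, but not between a vowel and a following unstressed vowel → unchanged [t].
The actual realization is [t], not [ɾ].

No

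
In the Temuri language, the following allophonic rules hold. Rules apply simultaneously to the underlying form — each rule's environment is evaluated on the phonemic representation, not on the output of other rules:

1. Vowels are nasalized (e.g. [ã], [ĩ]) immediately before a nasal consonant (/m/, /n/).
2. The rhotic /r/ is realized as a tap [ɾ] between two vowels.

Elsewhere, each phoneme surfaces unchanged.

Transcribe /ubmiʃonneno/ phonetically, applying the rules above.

/u/ (word-initial) is in the target of rule 1 but the environment (before a nasal consonant) is not met → [u].
/b/ (between /u/ and /m/) is unaffected → [b].
/m/ (between /b/ and /i/): no rule targets it → [m].
/i/ (between /m/ and /ʃ/): rule 1 targets it, but not before a nasal consonant → unchanged [i].
/ʃ/ — not in any rule's target class → [ʃ].
Rule 1 applies to /o/ (between /ʃ/ and /n/: before a nasal consonant) → [õ].
/n/ (between /o/ and /n/) is unaffected → [n].
/n/ (between /n/ and /e/): no rule targets it → [n].
/e/ (between /n/ and /n/) occurs before a nasal consonant → [ẽ] by rule 1.
/n/ (between /e/ and /o/) is unaffected → [n].
/o/ — word-final; rule 1 does not apply here → [o].

[ubmiʃõnnẽno]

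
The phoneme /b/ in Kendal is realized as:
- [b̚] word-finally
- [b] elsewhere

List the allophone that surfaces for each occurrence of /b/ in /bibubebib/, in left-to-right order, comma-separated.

[b], [b], [b], [b], [b̚]

Occurrence 1 (position 1): no conditioning environment matches → elsewhere allophone [b].
Occurrence 2 (position 3): no conditioning environment matches → elsewhere allophone [b].
Occurrence 3 (position 5): no conditioning environment matches → elsewhere allophone [b].
Occurrence 4 (position 7): no conditioning environment matches → elsewhere allophone [b].
Occurrence 5 (position 9): word-finally → [b̚].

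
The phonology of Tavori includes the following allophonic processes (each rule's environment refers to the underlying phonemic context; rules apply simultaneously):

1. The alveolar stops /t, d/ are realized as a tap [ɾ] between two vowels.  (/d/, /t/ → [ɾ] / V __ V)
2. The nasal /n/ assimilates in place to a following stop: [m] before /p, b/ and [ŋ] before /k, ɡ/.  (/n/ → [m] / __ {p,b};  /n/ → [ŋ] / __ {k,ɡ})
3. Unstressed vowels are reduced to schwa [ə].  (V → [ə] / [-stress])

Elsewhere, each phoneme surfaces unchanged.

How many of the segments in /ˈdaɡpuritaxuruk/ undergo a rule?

6

Segments that undergo a rule: /u/ → [ə] (rule 3); /i/ → [ə] (rule 3); /t/ → [ɾ] (rule 1); /a/ → [ə] (rule 3); /u/ → [ə] (rule 3); /u/ → [ə] (rule 3).
All other segments surface unchanged.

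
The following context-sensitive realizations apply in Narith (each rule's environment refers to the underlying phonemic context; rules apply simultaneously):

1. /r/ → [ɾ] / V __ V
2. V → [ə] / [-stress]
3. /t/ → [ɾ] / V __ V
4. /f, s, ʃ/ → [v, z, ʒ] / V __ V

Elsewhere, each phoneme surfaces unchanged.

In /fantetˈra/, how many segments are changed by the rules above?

Segments that undergo a rule: /a/ → [ə] (rule 2); /e/ → [ə] (rule 2).
All other segments surface unchanged.

2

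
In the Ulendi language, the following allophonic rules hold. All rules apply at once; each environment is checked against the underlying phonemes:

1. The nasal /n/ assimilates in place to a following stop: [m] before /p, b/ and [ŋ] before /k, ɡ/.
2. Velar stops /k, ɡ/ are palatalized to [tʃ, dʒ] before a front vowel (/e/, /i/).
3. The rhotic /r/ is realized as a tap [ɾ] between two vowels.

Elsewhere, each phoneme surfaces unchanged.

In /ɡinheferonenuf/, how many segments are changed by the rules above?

Segments that undergo a rule: /ɡ/ → [dʒ] (rule 2); /r/ → [ɾ] (rule 3).
All other segments surface unchanged.

2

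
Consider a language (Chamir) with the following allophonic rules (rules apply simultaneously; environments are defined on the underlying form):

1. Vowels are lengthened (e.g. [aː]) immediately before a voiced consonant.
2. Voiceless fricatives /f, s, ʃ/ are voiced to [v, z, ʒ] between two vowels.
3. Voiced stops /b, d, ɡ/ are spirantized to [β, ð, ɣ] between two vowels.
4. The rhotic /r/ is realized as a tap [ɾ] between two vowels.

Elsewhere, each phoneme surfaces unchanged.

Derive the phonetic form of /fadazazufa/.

[faːðaːzaːzuva]

/f/ (word-initial): rule 2 targets it, but not between two vowels → unchanged [f].
Rule 1 applies to /a/ (between /f/ and /d/: before a voiced consonant) → [aː].
Rule 3 applies to /d/ (between /a/ and /a/: between two vowels) → [ð].
/a/ — between /d/ and /z/, before a voiced consonant — surfaces as [aː] (rule 1).
/z/ (between /a/ and /a/): no rule targets it → [z].
/a/ meets the environment for rule 1 (before a voiced consonant) → [aː].
/z/ (between /a/ and /u/) is unaffected → [z].
/u/ (between /z/ and /f/) is in the target of rule 1 but the environment (before a voiced consonant) is not met → [u].
/f/ — between /u/ and /a/, between two vowels — surfaces as [v] (rule 2).
/a/ — word-final; rule 1 does not apply here → [a].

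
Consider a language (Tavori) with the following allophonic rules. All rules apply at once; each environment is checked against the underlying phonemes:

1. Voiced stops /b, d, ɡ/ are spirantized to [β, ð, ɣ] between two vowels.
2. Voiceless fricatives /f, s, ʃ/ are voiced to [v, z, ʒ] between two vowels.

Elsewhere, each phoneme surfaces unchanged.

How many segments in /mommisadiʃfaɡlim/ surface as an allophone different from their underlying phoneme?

Segments that undergo a rule: /s/ → [z] (rule 2); /d/ → [ð] (rule 1).
All other segments surface unchanged.

2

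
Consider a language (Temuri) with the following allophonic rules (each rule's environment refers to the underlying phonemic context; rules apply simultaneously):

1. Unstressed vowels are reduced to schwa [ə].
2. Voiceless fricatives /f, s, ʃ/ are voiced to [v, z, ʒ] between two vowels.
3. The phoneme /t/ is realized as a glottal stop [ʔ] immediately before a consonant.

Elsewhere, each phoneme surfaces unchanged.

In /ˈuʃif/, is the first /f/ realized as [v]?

/f/ (word-final): rule 2 targets it, but not between two vowels → unchanged [f].
The actual realization is [f], not [v].

No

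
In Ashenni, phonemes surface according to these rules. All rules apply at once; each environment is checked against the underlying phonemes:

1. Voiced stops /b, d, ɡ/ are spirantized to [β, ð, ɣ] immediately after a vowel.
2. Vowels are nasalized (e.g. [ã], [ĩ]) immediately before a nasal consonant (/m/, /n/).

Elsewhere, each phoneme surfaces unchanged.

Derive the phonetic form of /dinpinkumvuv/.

[dĩnpĩnkũmvuv]

/d/ — word-initial; rule 1 does not apply here → [d].
/i/ — between /d/ and /n/, before a nasal consonant — surfaces as [ĩ] (rule 2).
/n/ (between /i/ and /p/): no rule targets it → [n].
/p/ (between /n/ and /i/): no rule targets it → [p].
/i/ — between /p/ and /n/, before a nasal consonant — surfaces as [ĩ] (rule 2).
/n/ — not in any rule's target class → [n].
/k/ stays [k].
/u/ — between /k/ and /m/, before a nasal consonant — surfaces as [ũ] (rule 2).
/m/ (between /u/ and /v/) is unaffected → [m].
/v/ — not in any rule's target class → [v].
/u/ (between /v/ and /v/) fails the environment for rule 2, so it stays [u].
/v/ stays [v].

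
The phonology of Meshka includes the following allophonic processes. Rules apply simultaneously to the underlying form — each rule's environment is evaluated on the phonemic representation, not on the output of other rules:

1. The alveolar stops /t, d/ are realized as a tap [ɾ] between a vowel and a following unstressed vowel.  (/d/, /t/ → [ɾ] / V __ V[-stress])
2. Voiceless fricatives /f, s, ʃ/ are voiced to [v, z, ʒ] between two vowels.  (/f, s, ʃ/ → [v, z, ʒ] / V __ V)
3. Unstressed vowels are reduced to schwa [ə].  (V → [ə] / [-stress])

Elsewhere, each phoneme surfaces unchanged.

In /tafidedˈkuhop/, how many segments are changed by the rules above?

Segments that undergo a rule: /a/ → [ə] (rule 3); /f/ → [v] (rule 2); /i/ → [ə] (rule 3); /d/ → [ɾ] (rule 1); /e/ → [ə] (rule 3); /o/ → [ə] (rule 3).
All other segments surface unchanged.

6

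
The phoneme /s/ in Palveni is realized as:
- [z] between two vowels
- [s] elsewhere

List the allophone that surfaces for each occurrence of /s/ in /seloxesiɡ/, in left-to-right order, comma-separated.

Occurrence 1 (position 1): no conditioning environment matches → elsewhere allophone [s].
Occurrence 2 (position 7): between two vowels → [z].

[s], [z]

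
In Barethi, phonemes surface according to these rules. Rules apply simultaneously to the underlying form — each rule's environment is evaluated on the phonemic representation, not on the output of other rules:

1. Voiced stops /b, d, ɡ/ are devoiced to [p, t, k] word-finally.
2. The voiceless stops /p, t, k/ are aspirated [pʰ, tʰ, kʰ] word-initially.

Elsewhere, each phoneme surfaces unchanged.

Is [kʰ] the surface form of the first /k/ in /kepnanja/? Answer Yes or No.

Rule 2 applies to /k/ (word-initial: word-initially) → [kʰ].
The actual realization is [kʰ], which matches [kʰ].

Yes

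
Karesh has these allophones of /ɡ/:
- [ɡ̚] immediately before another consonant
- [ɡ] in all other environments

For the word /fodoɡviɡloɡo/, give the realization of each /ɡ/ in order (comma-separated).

Occurrence 1 (position 5): immediately before another consonant → [ɡ̚].
Occurrence 2 (position 8): immediately before another consonant → [ɡ̚].
Occurrence 3 (position 11): no conditioning environment matches → elsewhere allophone [ɡ].

[ɡ̚], [ɡ̚], [ɡ]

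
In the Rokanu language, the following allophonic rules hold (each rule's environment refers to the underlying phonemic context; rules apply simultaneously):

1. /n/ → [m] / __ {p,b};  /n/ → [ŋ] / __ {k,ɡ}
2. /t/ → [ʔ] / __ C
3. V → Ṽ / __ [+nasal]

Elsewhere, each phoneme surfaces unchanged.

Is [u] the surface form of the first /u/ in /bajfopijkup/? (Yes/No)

/u/ (between /k/ and /p/): rule 3 targets it, but not before a nasal consonant → unchanged [u].
The actual realization is [u], which matches [u].

Yes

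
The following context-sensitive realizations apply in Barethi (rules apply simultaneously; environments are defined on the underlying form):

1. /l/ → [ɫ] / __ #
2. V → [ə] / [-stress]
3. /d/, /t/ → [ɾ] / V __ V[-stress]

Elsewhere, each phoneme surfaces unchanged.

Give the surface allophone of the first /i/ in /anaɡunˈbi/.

[i]

/i/ (word-final): rule 2 targets it, but not in an unstressed syllable → unchanged [i].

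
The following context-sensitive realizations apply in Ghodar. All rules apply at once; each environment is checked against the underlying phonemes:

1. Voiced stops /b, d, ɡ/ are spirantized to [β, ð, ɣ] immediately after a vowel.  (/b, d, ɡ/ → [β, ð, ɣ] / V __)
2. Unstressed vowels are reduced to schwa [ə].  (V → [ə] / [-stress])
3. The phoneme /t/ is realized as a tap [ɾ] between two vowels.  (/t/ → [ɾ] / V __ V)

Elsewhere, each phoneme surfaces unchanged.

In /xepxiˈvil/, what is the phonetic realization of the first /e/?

[ə]

/e/ (between /x/ and /p/): in an unstressed syllable, so rule 2 applies → [ə].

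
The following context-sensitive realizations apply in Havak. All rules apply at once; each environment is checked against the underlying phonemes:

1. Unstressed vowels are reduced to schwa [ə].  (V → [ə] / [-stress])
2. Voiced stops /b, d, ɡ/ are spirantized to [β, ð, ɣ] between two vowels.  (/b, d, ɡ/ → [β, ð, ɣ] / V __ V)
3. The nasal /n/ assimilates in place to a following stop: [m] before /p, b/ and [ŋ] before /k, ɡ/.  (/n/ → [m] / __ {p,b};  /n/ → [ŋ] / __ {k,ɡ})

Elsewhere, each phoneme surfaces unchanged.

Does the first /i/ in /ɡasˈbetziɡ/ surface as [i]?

/i/ meets the environment for rule 1 (in an unstressed syllable) → [ə].
The actual realization is [ə], not [i].

No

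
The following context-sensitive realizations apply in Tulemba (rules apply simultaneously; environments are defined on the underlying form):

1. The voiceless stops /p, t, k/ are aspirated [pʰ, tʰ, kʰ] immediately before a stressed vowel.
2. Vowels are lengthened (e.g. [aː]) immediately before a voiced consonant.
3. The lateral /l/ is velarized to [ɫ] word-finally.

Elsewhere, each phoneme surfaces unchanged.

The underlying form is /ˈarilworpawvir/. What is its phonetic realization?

/a/ — word-initial, before a voiced consonant — surfaces as [aː] (rule 2).
/i/ meets the environment for rule 2 (before a voiced consonant) → [iː].
/l/ (between /i/ and /w/) is in the target of rule 3 but the environment (word-finally) is not met → [l].
/o/ (between /w/ and /r/) occurs before a voiced consonant → [oː] by rule 2.
/p/ (between /r/ and /a/) is in the target of rule 1 but the environment (immediately before a stressed vowel) is not met → [p].
/a/ (between /p/ and /w/): before a voiced consonant, so rule 2 applies → [aː].
Rule 2 applies to /i/ (between /v/ and /r/: before a voiced consonant) → [iː].

[ˈaːriːlwoːrpaːwviːr]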